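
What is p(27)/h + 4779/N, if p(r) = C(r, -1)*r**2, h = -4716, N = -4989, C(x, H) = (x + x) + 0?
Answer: -4054347/435706 ≈ -9.3052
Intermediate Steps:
C(x, H) = 2*x (C(x, H) = 2*x + 0 = 2*x)
p(r) = 2*r**3 (p(r) = (2*r)*r**2 = 2*r**3)
p(27)/h + 4779/N = (2*27**3)/(-4716) + 4779/(-4989) = (2*19683)*(-1/4716) + 4779*(-1/4989) = 39366*(-1/4716) - 1593/1663 = -2187/262 - 1593/1663 = -4054347/435706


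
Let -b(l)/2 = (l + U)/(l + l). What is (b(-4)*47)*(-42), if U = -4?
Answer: 3948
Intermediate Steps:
b(l) = -(-4 + l)/l (b(l) = -2*(l - 4)/(l + l) = -2*(-4 + l)/(2*l) = -2*(-4 + l)*1/(2*l) = -(-4 + l)/l)
(b(-4)*47)*(-42) = (((4 - 1*(-4))/(-4))*47)*(-42) = (-(4 + 4)/4*47)*(-42) = (-¼*8*47)*(-42) = -2*47*(-42) = -94*(-42) = 3948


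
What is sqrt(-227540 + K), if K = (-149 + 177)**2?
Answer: 2*I*sqrt(56689) ≈ 476.19*I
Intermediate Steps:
K = 784 (K = 28**2 = 784)
sqrt(-227540 + K) = sqrt(-227540 + 784) = sqrt(-226756) = 2*I*sqrt(56689)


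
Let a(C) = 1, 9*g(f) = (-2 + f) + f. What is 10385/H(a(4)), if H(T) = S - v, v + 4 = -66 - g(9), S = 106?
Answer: 18693/320 ≈ 58.416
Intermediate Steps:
g(f) = -2/9 + 2*f/9 (g(f) = ((-2 + f) + f)/9 = (-2 + 2*f)/9 = -2/9 + 2*f/9)
v = -646/9 (v = -4 + (-66 - (-2/9 + (2/9)*9)) = -4 + (-66 - (-2/9 + 2)) = -4 + (-66 - 1*16/9) = -4 + (-66 - 16/9) = -4 - 610/9 = -646/9 ≈ -71.778)
H(T) = 1600/9 (H(T) = 106 - 1*(-646/9) = 106 + 646/9 = 1600/9)
10385/H(a(4)) = 10385/(1600/9) = 10385*(9/1600) = 18693/320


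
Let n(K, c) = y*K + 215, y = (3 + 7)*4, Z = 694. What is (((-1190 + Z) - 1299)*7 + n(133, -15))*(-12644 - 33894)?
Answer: 327162140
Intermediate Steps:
y = 40 (y = 10*4 = 40)
n(K, c) = 215 + 40*K (n(K, c) = 40*K + 215 = 215 + 40*K)
(((-1190 + Z) - 1299)*7 + n(133, -15))*(-12644 - 33894) = (((-1190 + 694) - 1299)*7 + (215 + 40*133))*(-12644 - 33894) = ((-496 - 1299)*7 + (215 + 5320))*(-46538) = (-1795*7 + 5535)*(-46538) = (-12565 + 5535)*(-46538) = -7030*(-46538) = 327162140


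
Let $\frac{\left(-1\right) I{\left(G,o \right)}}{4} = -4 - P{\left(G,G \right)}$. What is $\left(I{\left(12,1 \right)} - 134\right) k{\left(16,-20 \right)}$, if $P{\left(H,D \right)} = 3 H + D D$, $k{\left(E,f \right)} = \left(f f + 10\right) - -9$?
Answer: $252238$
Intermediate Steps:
$k{\left(E,f \right)} = 19 + f^{2}$ ($k{\left(E,f \right)} = \left(f^{2} + 10\right) + 9 = \left(10 + f^{2}\right) + 9 = 19 + f^{2}$)
$P{\left(H,D \right)} = D^{2} + 3 H$ ($P{\left(H,D \right)} = 3 H + D^{2} = D^{2} + 3 H$)
$I{\left(G,o \right)} = 16 + 4 G^{2} + 12 G$ ($I{\left(G,o \right)} = - 4 \left(-4 - \left(G^{2} + 3 G\right)\right) = - 4 \left(-4 - G^{2} - 3 G\right) = 16 + 4 G^{2} + 12 G$)
$\left(I{\left(12,1 \right)} - 134\right) k{\left(16,-20 \right)} = \left(\left(16 + 4 \cdot 12^{2} + 12 \cdot 12\right) - 134\right) \left(19 + \left(-20\right)^{2}\right) = \left(\left(16 + 4 \cdot 144 + 144\right) - 134\right) \left(19 + 400\right) = \left(\left(16 + 576 + 144\right) - 134\right) 419 = \left(736 - 134\right) 419 = 602 \cdot 419 = 252238$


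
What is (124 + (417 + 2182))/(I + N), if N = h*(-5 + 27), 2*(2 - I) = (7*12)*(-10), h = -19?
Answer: 2723/4 ≈ 680.75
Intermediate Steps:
I = 422 (I = 2 - 7*12*(-10)/2 = 2 - 42*(-10) = 2 - ½*(-840) = 2 + 420 = 422)
N = -418 (N = -19*(-5 + 27) = -19*22 = -418)
(124 + (417 + 2182))/(I + N) = (124 + (417 + 2182))/(422 - 418) = (124 + 2599)/4 = 2723*(¼) = 2723/4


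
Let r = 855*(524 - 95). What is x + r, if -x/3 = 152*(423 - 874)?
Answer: 572451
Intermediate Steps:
x = 205656 (x = -456*(423 - 874) = -456*(-451) = -3*(-68552) = 205656)
r = 366795 (r = 855*429 = 366795)
x + r = 205656 + 366795 = 572451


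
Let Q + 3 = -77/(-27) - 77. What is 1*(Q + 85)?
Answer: 212/27 ≈ 7.8519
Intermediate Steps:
Q = -2083/27 (Q = -3 + (-77/(-27) - 77) = -3 + (-77*(-1/27) - 77) = -3 + (77/27 - 77) = -3 - 2002/27 = -2083/27 ≈ -77.148)
1*(Q + 85) = 1*(-2083/27 + 85) = 1*(212/27) = 212/27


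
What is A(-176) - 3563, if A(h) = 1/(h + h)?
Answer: -1254177/352 ≈ -3563.0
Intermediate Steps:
A(h) = 1/(2*h)
A(-176) - 3563 = (1/2)/(-176) - 3563 = (1/2)*(-1/176) - 3563 = -1/352 - 3563 = -1254177/352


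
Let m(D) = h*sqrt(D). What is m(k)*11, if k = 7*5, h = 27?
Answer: 297*sqrt(35) ≈ 1757.1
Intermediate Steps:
k = 35
m(D) = 27*sqrt(D)
m(k)*11 = (27*sqrt(35))*11 = 297*sqrt(35)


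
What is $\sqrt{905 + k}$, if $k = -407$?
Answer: $\sqrt{498} \approx 22.316$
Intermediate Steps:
$\sqrt{905 + k} = \sqrt{905 - 407} = \sqrt{498}$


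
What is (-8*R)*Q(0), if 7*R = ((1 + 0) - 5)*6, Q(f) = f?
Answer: 0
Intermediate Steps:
R = -24/7 (R = (((1 + 0) - 5)*6)/7 = ((1 - 5)*6)/7 = (-4*6)/7 = (⅐)*(-24) = -24/7 ≈ -3.4286)
(-8*R)*Q(0) = -8*(-24/7)*0 = (192/7)*0 = 0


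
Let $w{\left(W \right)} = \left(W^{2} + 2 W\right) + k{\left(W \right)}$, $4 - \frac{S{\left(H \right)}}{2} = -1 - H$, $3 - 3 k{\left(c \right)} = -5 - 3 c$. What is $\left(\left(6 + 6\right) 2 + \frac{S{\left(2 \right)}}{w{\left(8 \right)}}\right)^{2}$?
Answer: $\frac{10791225}{18496} \approx 583.44$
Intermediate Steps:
$k{\left(c \right)} = \frac{8}{3} + c$ ($k{\left(c \right)} = 1 - \frac{-5 - 3 c}{3} = 1 + \left(\frac{5}{3} + c\right) = \frac{8}{3} + c$)
$S{\left(H \right)} = 10 + 2 H$ ($S{\left(H \right)} = 8 - 2 \left(-1 - H\right) = 8 + \left(2 + 2 H\right) = 10 + 2 H$)
$w{\left(W \right)} = \frac{8}{3} + W^{2} + 3 W$ ($w{\left(W \right)} = \left(W^{2} + 2 W\right) + \left(\frac{8}{3} + W\right) = \frac{8}{3} + W^{2} + 3 W$)
$\left(\left(6 + 6\right) 2 + \frac{S{\left(2 \right)}}{w{\left(8 \right)}}\right)^{2} = \left(\left(6 + 6\right) 2 + \frac{10 + 2 \cdot 2}{\frac{8}{3} + 8^{2} + 3 \cdot 8}\right)^{2} = \left(12 \cdot 2 + \frac{10 + 4}{\frac{8}{3} + 64 + 24}\right)^{2} = \left(24 + \frac{14}{\frac{272}{3}}\right)^{2} = \left(24 + 14 \cdot \frac{3}{272}\right)^{2} = \left(24 + \frac{21}{136}\right)^{2} = \left(\frac{3285}{136}\right)^{2} = \frac{10791225}{18496}$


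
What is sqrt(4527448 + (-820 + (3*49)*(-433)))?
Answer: sqrt(4462977) ≈ 2112.6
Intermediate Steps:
sqrt(4527448 + (-820 + (3*49)*(-433))) = sqrt(4527448 + (-820 + 147*(-433))) = sqrt(4527448 + (-820 - 63651)) = sqrt(4527448 - 64471) = sqrt(4462977)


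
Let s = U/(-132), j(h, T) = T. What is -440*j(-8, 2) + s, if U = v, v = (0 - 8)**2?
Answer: -29056/33 ≈ -880.48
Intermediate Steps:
v = 64 (v = (-8)**2 = 64)
U = 64
s = -16/33 (s = 64/(-132) = 64*(-1/132) = -16/33 ≈ -0.48485)
-440*j(-8, 2) + s = -440*2 - 16/33 = -880 - 16/33 = -29056/33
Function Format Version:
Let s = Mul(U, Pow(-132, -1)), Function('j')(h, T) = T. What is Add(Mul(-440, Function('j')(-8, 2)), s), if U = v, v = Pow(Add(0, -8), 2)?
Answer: Rational(-29056, 33) ≈ -880.48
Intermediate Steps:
v = 64 (v = Pow(-8, 2) = 64)
U = 64
s = Rational(-16, 33) (s = Mul(64, Pow(-132, -1)) = Mul(64, Rational(-1, 132)) = Rational(-16, 33) ≈ -0.48485)
Add(Mul(-440, Function('j')(-8, 2)), s) = Add(Mul(-440, 2), Rational(-16, 33)) = Add(-880, Rational(-16, 33)) = Rational(-29056, 33)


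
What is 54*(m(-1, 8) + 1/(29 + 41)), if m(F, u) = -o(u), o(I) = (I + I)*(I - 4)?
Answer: -120933/35 ≈ -3455.2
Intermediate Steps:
o(I) = 2*I*(-4 + I) (o(I) = (2*I)*(-4 + I) = 2*I*(-4 + I))
m(F, u) = -2*u*(-4 + u)
54*(m(-1, 8) + 1/(29 + 41)) = 54*(2*8*(4 - 1*8) + 1/(29 + 41)) = 54*(2*8*(4 - 8) + 1/70) = 54*(2*8*(-4) + 1/70) = 54*(-64 + 1/70) = 54*(-4479/70) = -120933/35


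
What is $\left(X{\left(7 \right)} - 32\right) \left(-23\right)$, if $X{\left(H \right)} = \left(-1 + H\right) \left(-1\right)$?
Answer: $874$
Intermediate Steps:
$X{\left(H \right)} = 1 - H$
$\left(X{\left(7 \right)} - 32\right) \left(-23\right) = \left(\left(1 - 7\right) - 32\right) \left(-23\right) = \left(-6 - 32\right) \left(-23\right) = \left(-38\right) \left(-23\right) = 874$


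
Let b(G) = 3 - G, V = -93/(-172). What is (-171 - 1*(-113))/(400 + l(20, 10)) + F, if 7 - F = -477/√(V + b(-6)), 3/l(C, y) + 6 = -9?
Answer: 13703/1999 + 318*√70563/547 ≈ 161.28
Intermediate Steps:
l(C, y) = -⅕ (l(C, y) = 3/(-6 - 9) = 3/(-15) = 3*(-1/15) = -⅕)
V = 93/172 (V = -93*(-1/172) = 93/172 ≈ 0.54070)
F = 7 + 318*√70563/547 (F = 7 - (-477)/(√(93/172 + (3 - 1*(-6)))) = 7 - (-477)/(√(93/172 + (3 + 6))) = 7 - (-477)/(√(93/172 + 9)) = 7 - (-477)/(√(1641/172)) = 7 - (-477)/(√70563/86) = 7 - (-477)*2*√70563/1641 = 7 - (-318)*√70563/547 = 7 + 318*√70563/547 ≈ 161.43)
(-171 - 1*(-113))/(400 + l(20, 10)) + F = (-171 - 1*(-113))/(400 - ⅕) + (7 + 318*√70563/547) = (-171 + 113)/(1999/5) + (7 + 318*√70563/547) = -58*5/1999 + (7 + 318*√70563/547) = -290/1999 + (7 + 318*√70563/547) = 13703/1999 + 318*√70563/547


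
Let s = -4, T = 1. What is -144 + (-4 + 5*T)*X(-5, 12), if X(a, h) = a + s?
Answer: -153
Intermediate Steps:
X(a, h) = -4 + a (X(a, h) = a - 4 = -4 + a)
-144 + (-4 + 5*T)*X(-5, 12) = -144 + (-4 + 5*1)*(-4 - 5) = -144 + (-4 + 5)*(-9) = -144 + 1*(-9) = -144 - 9 = -153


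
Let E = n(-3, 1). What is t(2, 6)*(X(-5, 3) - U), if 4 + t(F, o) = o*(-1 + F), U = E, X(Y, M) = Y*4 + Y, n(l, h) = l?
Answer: -44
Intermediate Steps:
X(Y, M) = 5*Y (X(Y, M) = 4*Y + Y = 5*Y)
E = -3
U = -3
t(F, o) = -4 + o*(-1 + F)
t(2, 6)*(X(-5, 3) - U) = (-4 - 1*6 + 2*6)*(5*(-5) - 1*(-3)) = (-4 - 6 + 12)*(-25 + 3) = 2*(-22) = -44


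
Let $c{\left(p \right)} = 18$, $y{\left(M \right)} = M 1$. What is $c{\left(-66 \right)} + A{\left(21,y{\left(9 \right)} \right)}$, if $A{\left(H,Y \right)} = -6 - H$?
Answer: $-9$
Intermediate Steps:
$y{\left(M \right)} = M$
$c{\left(-66 \right)} + A{\left(21,y{\left(9 \right)} \right)} = 18 - 27 = -9$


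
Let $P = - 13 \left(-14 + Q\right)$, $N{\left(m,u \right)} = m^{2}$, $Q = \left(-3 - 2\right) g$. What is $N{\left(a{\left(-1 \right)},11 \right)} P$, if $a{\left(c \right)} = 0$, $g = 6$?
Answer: $0$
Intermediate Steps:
$Q = -30$ ($Q = \left(-3 - 2\right) 6 = \left(-5\right) 6 = -30$)
$P = 572$ ($P = - 13 \left(-14 - 30\right) = \left(-13\right) \left(-44\right) = 572$)
$N{\left(a{\left(-1 \right)},11 \right)} P = 0^{2} \cdot 572 = 0 \cdot 572 = 0$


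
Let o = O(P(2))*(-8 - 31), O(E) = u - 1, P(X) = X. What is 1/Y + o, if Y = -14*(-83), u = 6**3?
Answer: -9743369/1162 ≈ -8385.0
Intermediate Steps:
u = 216
Y = 1162
O(E) = 215 (O(E) = 216 - 1 = 215)
o = -8385 (o = 215*(-8 - 31) = 215*(-39) = -8385)
1/Y + o = 1/1162 - 8385 = -9743369/1162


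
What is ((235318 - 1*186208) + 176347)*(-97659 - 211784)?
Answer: -69766090451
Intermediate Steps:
((235318 - 1*186208) + 176347)*(-97659 - 211784) = ((235318 - 186208) + 176347)*(-309443) = (49110 + 176347)*(-309443) = 225457*(-309443) = -69766090451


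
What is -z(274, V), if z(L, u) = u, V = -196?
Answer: 196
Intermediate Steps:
-z(274, V) = -1*(-196) = 196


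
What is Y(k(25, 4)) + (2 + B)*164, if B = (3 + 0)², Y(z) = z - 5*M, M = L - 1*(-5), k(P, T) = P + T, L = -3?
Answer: 1823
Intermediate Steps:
M = 2 (M = -3 - 1*(-5) = -3 + 5 = 2)
Y(z) = -10 + z (Y(z) = z - 5*2 = z - 10 = -10 + z)
B = 9 (B = 3² = 9)
Y(k(25, 4)) + (2 + B)*164 = (-10 + (25 + 4)) + (2 + 9)*164 = (-10 + 29) + 11*164 = 19 + 1804 = 1823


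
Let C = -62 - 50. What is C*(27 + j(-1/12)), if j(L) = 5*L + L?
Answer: -2968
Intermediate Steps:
C = -112
j(L) = 6*L
C*(27 + j(-1/12)) = -112*(27 + 6*(-1/12)) = -112*(27 - 1/2) = -112*53/2 = -2968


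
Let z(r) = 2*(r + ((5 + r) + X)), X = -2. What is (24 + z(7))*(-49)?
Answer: -2842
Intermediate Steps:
z(r) = 6 + 4*r (z(r) = 2*(r + ((5 + r) - 2)) = 2*(r + (3 + r)) = 2*(3 + 2*r) = 6 + 4*r)
(24 + z(7))*(-49) = (24 + (6 + 4*7))*(-49) = (24 + (6 + 28))*(-49) = (24 + 34)*(-49) = 58*(-49) = -2842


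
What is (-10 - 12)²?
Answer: 484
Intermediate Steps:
(-10 - 12)² = (-22)² = 484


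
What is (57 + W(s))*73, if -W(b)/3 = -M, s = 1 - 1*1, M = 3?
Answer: 4818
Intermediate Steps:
s = 0 (s = 1 - 1 = 0)
W(b) = 9 (W(b) = -(-3)*3 = -3*(-3) = 9)
(57 + W(s))*73 = (57 + 9)*73 = 66*73 = 4818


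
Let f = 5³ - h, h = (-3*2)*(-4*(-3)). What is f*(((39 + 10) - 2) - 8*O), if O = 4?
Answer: 2955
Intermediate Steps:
h = -72 (h = -6*12 = -72)
f = 197 (f = 5³ - 1*(-72) = 125 + 72 = 197)
f*(((39 + 10) - 2) - 8*O) = 197*(((39 + 10) - 2) - 8*4) = 197*((49 - 2) - 32) = 197*(47 - 32) = 197*15 = 2955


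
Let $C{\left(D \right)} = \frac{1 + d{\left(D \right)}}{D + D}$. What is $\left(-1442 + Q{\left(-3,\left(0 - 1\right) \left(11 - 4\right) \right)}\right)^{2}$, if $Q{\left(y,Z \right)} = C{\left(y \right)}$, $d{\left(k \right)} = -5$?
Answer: $\frac{18696976}{9} \approx 2.0774 \cdot 10^{6}$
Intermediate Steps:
$C{\left(D \right)} = - \frac{2}{D}$ ($C{\left(D \right)} = \frac{1 - 5}{D + D} = - \frac{4}{2 D} = - 4 \frac{1}{2 D} = - \frac{2}{D}$)
$Q{\left(y,Z \right)} = - \frac{2}{y}$
$\left(-1442 + Q{\left(-3,\left(0 - 1\right) \left(11 - 4\right) \right)}\right)^{2} = \left(-1442 - \frac{2}{-3}\right)^{2} = \left(-1442 - - \frac{2}{3}\right)^{2} = \left(-1442 + \frac{2}{3}\right)^{2} = \left(- \frac{4324}{3}\right)^{2} = \frac{18696976}{9}$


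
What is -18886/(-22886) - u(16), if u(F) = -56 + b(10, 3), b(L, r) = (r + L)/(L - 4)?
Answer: 3752747/68658 ≈ 54.659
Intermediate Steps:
b(L, r) = (L + r)/(-4 + L)
u(F) = -323/6 (u(F) = -56 + (10 + 3)/(-4 + 10) = -56 + 13/6 = -323/6)
-18886/(-22886) - u(16) = -18886/(-22886) - 1*(-323/6) = -18886*(-1/22886) + 323/6 = 9443/11443 + 323/6 = 3752747/68658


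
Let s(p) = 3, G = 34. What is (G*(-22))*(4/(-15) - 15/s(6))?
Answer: 59092/15 ≈ 3939.5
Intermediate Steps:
(G*(-22))*(4/(-15) - 15/s(6)) = (34*(-22))*(4/(-15) - 15/3) = -748*(4*(-1/15) - 15*⅓) = -748*(-4/15 - 5) = -748*(-79/15) = 59092/15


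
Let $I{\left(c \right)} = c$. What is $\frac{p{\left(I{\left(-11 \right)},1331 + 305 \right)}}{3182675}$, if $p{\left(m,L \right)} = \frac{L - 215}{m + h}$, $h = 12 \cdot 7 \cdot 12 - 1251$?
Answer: $- \frac{1421}{808399450} \approx -1.7578 \cdot 10^{-6}$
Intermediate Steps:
$h = -243$ ($h = 84 \cdot 12 - 1251 = 1008 - 1251 = -243$)
$p{\left(m,L \right)} = \frac{-215 + L}{-243 + m}$ ($p{\left(m,L \right)} = \frac{L - 215}{m - 243} = \frac{-215 + L}{-243 + m}$)
$\frac{p{\left(I{\left(-11 \right)},1331 + 305 \right)}}{3182675} = \frac{\frac{1}{-243 - 11} \left(-215 + \left(1331 + 305\right)\right)}{3182675} = \frac{-215 + 1636}{-254} \cdot \frac{1}{3182675} = \left(- \frac{1}{254}\right) 1421 \cdot \frac{1}{3182675} = \left(- \frac{1421}{254}\right) \frac{1}{3182675} = - \frac{1421}{808399450}$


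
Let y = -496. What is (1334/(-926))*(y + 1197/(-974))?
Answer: 323028767/450962 ≈ 716.31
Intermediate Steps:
(1334/(-926))*(y + 1197/(-974)) = (1334/(-926))*(-496 + 1197/(-974)) = (1334*(-1/926))*(-496 + 1197*(-1/974)) = -667*(-496 - 1197/974)/463 = -667/463*(-484301/974) = 323028767/450962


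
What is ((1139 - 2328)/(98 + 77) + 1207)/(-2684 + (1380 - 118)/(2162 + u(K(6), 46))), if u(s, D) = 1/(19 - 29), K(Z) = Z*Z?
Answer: -378397357/846019650 ≈ -0.44727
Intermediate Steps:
K(Z) = Z²
u(s, D) = -⅒ (u(s, D) = 1/(-10) = -⅒)
((1139 - 2328)/(98 + 77) + 1207)/(-2684 + (1380 - 118)/(2162 + u(K(6), 46))) = ((1139 - 2328)/(98 + 77) + 1207)/(-2684 + (1380 - 118)/(2162 - ⅒)) = (-1189/175 + 1207)/(-2684 + 1262/(21619/10)) = (-1189*1/175 + 1207)/(-2684 + 1262*(10/21619)) = (-1189/175 + 1207)/(-2684 + 12620/21619) = 210036/(175*(-58012776/21619)) = (210036/175)*(-21619/58012776) = -378397357/846019650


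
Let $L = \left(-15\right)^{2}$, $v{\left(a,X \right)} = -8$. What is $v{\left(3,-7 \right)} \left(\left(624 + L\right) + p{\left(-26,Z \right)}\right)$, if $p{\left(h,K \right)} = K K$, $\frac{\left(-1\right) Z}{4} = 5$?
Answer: $-9992$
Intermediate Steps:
$Z = -20$ ($Z = \left(-4\right) 5 = -20$)
$p{\left(h,K \right)} = K^{2}$
$L = 225$
$v{\left(3,-7 \right)} \left(\left(624 + L\right) + p{\left(-26,Z \right)}\right) = - 8 \left(\left(624 + 225\right) + \left(-20\right)^{2}\right) = - 8 \left(849 + 400\right) = \left(-8\right) 1249 = -9992$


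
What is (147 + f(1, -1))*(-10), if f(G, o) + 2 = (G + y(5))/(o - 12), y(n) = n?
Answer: -18790/13 ≈ -1445.4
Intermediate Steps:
f(G, o) = -2 + (5 + G)/(-12 + o) (f(G, o) = -2 + (G + 5)/(o - 12) = -2 + (5 + G)/(-12 + o))
(147 + f(1, -1))*(-10) = (147 + (29 + 1 - 2*(-1))/(-12 - 1))*(-10) = (147 + (29 + 1 + 2)/(-13))*(-10) = (147 - 1/13*32)*(-10) = (147 - 32/13)*(-10) = (1879/13)*(-10) = -18790/13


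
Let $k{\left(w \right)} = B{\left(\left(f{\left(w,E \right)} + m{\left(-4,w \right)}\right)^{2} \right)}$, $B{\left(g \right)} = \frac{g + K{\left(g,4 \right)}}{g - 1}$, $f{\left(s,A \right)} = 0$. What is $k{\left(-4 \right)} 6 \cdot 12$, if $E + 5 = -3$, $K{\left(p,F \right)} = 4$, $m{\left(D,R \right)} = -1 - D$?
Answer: $117$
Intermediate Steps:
$E = -8$ ($E = -5 - 3 = -8$)
$B{\left(g \right)} = \frac{4 + g}{-1 + g}$ ($B{\left(g \right)} = \frac{g + 4}{g - 1} = \frac{4 + g}{-1 + g}$)
$k{\left(w \right)} = \frac{13}{8}$ ($k{\left(w \right)} = \frac{4 + \left(0 - -3\right)^{2}}{-1 + \left(0 - -3\right)^{2}} = \frac{4 + \left(0 + \left(-1 + 4\right)\right)^{2}}{-1 + \left(0 + \left(-1 + 4\right)\right)^{2}} = \frac{4 + \left(0 + 3\right)^{2}}{-1 + \left(0 + 3\right)^{2}} = \frac{4 + 3^{2}}{-1 + 3^{2}} = \frac{4 + 9}{-1 + 9} = \frac{1}{8} \cdot 13 = \frac{13}{8}$)
$k{\left(-4 \right)} 6 \cdot 12 = \frac{13}{8} \cdot 6 \cdot 12 = \frac{39}{4} \cdot 12 = 117$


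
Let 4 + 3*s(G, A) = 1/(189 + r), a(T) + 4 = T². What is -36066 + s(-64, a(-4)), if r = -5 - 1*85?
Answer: -10711997/297 ≈ -36067.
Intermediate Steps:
a(T) = -4 + T²
r = -90 (r = -5 - 85 = -90)
s(G, A) = -395/297 (s(G, A) = -4/3 + 1/(3*(189 - 90)) = -4/3 + (⅓)/99 = -4/3 + (⅓)*(1/99) = -4/3 + 1/297 = -395/297)
-36066 + s(-64, a(-4)) = -36066 - 395/297 = -10711997/297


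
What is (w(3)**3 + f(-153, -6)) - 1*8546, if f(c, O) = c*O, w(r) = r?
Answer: -7601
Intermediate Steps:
f(c, O) = O*c
(w(3)**3 + f(-153, -6)) - 1*8546 = (3**3 - 6*(-153)) - 1*8546 = (27 + 918) - 8546 = 945 - 8546 = -7601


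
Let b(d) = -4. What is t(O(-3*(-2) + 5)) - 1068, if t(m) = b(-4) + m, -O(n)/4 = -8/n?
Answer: -11760/11 ≈ -1069.1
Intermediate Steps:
O(n) = 32/n (O(n) = -(-32)/n = 32/n)
t(m) = -4 + m
t(O(-3*(-2) + 5)) - 1068 = (-4 + 32/(-3*(-2) + 5)) - 1068 = (-4 + 32/(6 + 5)) - 1068 = (-4 + 32/11) - 1068 = -12/11 - 1068 = -11760/11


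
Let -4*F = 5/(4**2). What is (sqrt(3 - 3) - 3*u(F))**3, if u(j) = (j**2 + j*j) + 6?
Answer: -50402885804019/8589934592 ≈ -5867.7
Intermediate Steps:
F = -5/64 (F = -5/(4*(4**2)) = -5/(4*16) = -1/4*5/16 = -5/64 ≈ -0.078125)
u(j) = 6 + 2*j**2 (u(j) = (j**2 + j**2) + 6 = 2*j**2 + 6 = 6 + 2*j**2)
(sqrt(3 - 3) - 3*u(F))**3 = (sqrt(3 - 3) - 3*(6 + 2*(-5/64)**2))**3 = (sqrt(0) - 3*(6 + 2*(25/4096)))**3 = (0 - 3*(6 + 25/2048))**3 = (0 - 3*12313/2048)**3 = (0 - 36939/2048)**3 = (-36939/2048)**3 = -50402885804019/8589934592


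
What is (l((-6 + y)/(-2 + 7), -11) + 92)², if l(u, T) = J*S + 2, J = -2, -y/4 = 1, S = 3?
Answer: 7744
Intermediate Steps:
y = -4 (y = -4*1 = -4)
l(u, T) = -4 (l(u, T) = -2*3 + 2 = -6 + 2 = -4)
(l((-6 + y)/(-2 + 7), -11) + 92)² = (-4 + 92)² = 88² = 7744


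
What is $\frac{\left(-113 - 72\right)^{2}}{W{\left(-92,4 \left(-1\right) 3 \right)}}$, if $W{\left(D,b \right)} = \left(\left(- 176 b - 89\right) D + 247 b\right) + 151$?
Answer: $- \frac{34225}{188929} \approx -0.18115$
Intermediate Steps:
$W{\left(D,b \right)} = 151 + 247 b + D \left(-89 - 176 b\right)$ ($W{\left(D,b \right)} = \left(\left(-89 - 176 b\right) D + 247 b\right) + 151 = \left(D \left(-89 - 176 b\right) + 247 b\right) + 151 = \left(247 b + D \left(-89 - 176 b\right)\right) + 151 = 151 + 247 b + D \left(-89 - 176 b\right)$)
$\frac{\left(-113 - 72\right)^{2}}{W{\left(-92,4 \left(-1\right) 3 \right)}} = \frac{\left(-113 - 72\right)^{2}}{151 - -8188 + 247 \cdot 4 \left(-1\right) 3 - - 16192 \cdot 4 \left(-1\right) 3} = \frac{\left(-185\right)^{2}}{151 + 8188 + 247 \left(\left(-4\right) 3\right) - - 16192 \left(\left(-4\right) 3\right)} = \frac{34225}{151 + 8188 + 247 \left(-12\right) - \left(-16192\right) \left(-12\right)} = \frac{34225}{151 + 8188 - 2964 - 194304} = \frac{34225}{-188929} = 34225 \left(- \frac{1}{188929}\right) = - \frac{34225}{188929}$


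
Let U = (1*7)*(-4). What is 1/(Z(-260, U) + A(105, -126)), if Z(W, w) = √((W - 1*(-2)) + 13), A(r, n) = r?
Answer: 3/322 - I*√5/1610 ≈ 0.0093168 - 0.0013889*I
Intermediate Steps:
U = -28 (U = 7*(-4) = -28)
Z(W, w) = √(15 + W) (Z(W, w) = √((W + 2) + 13) = √((2 + W) + 13) = √(15 + W))
1/(Z(-260, U) + A(105, -126)) = 1/(√(15 - 260) + 105) = 1/(√(-245) + 105) = 1/(7*I*√5 + 105) = 1/(105 + 7*I*√5)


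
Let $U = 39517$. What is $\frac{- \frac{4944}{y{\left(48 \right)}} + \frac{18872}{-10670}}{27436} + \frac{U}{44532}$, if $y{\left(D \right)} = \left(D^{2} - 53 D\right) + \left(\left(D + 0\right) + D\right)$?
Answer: $\frac{361992614143}{407387252745} \approx 0.88857$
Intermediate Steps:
$y{\left(D \right)} = D^{2} - 51 D$ ($y{\left(D \right)} = \left(D^{2} - 53 D\right) + \left(D + D\right) = \left(D^{2} - 53 D\right) + 2 D = D^{2} - 51 D$)
$\frac{- \frac{4944}{y{\left(48 \right)}} + \frac{18872}{-10670}}{27436} + \frac{U}{44532} = \frac{- \frac{4944}{48 \left(-51 + 48\right)} + \frac{18872}{-10670}}{27436} + \frac{39517}{44532} = \left(- \frac{4944}{48 \left(-3\right)} + 18872 \left(- \frac{1}{10670}\right)\right) \frac{1}{27436} + 39517 \cdot \frac{1}{44532} = \left(- \frac{4944}{-144} - \frac{9436}{5335}\right) \frac{1}{27436} + \frac{39517}{44532} = \left(\left(-4944\right) \left(- \frac{1}{144}\right) - \frac{9436}{5335}\right) \frac{1}{27436} + \frac{39517}{44532} = \left(\frac{103}{3} - \frac{9436}{5335}\right) \frac{1}{27436} + \frac{39517}{44532} = \frac{521197}{16005} \cdot \frac{1}{27436} + \frac{39517}{44532} = \frac{521197}{439113180} + \frac{39517}{44532} = \frac{361992614143}{407387252745}$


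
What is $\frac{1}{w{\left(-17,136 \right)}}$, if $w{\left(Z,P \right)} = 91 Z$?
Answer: $- \frac{1}{1547} \approx -0.00064641$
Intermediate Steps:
$\frac{1}{w{\left(-17,136 \right)}} = \frac{1}{91 \left(-17\right)} = \frac{1}{-1547} = - \frac{1}{1547}$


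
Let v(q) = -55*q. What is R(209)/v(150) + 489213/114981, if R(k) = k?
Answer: 121575037/28745250 ≈ 4.2294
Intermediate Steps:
R(209)/v(150) + 489213/114981 = 209/((-55*150)) + 489213/114981 = 209/(-8250) + 489213*(1/114981) = 209*(-1/8250) + 163071/38327 = -19/750 + 163071/38327 = 121575037/28745250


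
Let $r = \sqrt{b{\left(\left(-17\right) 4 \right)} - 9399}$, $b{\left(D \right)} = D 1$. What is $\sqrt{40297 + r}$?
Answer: $\sqrt{40297 + i \sqrt{9467}} \approx 200.74 + 0.242 i$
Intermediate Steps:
$b{\left(D \right)} = D$
$r = i \sqrt{9467}$ ($r = \sqrt{\left(-17\right) 4 - 9399} = \sqrt{-68 - 9399} = \sqrt{-9467} = i \sqrt{9467} \approx 97.298 i$)
$\sqrt{40297 + r} = \sqrt{40297 + i \sqrt{9467}}$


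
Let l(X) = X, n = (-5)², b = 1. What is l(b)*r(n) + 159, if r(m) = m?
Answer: 184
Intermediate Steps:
n = 25
l(b)*r(n) + 159 = 1*25 + 159 = 25 + 159 = 184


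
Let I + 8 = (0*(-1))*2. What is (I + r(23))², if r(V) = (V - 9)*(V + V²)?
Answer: 59598400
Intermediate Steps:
r(V) = (-9 + V)*(V + V²)
I = -8 (I = -8 + (0*(-1))*2 = -8 + 0*2 = -8 + 0 = -8)
(I + r(23))² = (-8 + 23*(-9 + 23² - 8*23))² = (-8 + 23*(-9 + 529 - 184))² = (-8 + 23*336)² = (-8 + 7728)² = 7720² = 59598400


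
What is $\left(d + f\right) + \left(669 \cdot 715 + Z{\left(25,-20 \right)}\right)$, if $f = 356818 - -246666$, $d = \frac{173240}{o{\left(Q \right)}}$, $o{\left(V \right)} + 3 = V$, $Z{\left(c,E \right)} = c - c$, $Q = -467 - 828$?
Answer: $\frac{702013911}{649} \approx 1.0817 \cdot 10^{6}$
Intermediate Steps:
$Q = -1295$ ($Q = -467 - 828 = -1295$)
$Z{\left(c,E \right)} = 0$
$o{\left(V \right)} = -3 + V$
$d = - \frac{86620}{649}$ ($d = \frac{173240}{-3 - 1295} = \frac{173240}{-1298} = 173240 \left(- \frac{1}{1298}\right) = - \frac{86620}{649} \approx -133.47$)
$f = 603484$ ($f = 356818 + 246666 = 603484$)
$\left(d + f\right) + \left(669 \cdot 715 + Z{\left(25,-20 \right)}\right) = \left(- \frac{86620}{649} + 603484\right) + \left(669 \cdot 715 + 0\right) = \frac{391574496}{649} + \left(478335 + 0\right) = \frac{391574496}{649} + 478335 = \frac{702013911}{649}$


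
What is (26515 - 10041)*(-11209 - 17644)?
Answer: -475324322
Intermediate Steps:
(26515 - 10041)*(-11209 - 17644) = 16474*(-28853) = -475324322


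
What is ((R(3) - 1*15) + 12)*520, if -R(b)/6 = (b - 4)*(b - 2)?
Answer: 1560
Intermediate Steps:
R(b) = -6*(-4 + b)*(-2 + b) (R(b) = -6*(b - 4)*(b - 2) = -6*(-4 + b)*(-2 + b))
((R(3) - 1*15) + 12)*520 = (((-48 - 6*3² + 36*3) - 1*15) + 12)*520 = (((-48 - 6*9 + 108) - 15) + 12)*520 = (((-48 - 54 + 108) - 15) + 12)*520 = ((6 - 15) + 12)*520 = (-9 + 12)*520 = 3*520 = 1560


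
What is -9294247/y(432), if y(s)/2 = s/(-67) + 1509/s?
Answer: 44835447528/28507 ≈ 1.5728e+6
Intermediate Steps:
y(s) = 3018/s - 2*s/67 (y(s) = 2*(s/(-67) + 1509/s) = 2*(s*(-1/67) + 1509/s) = 2*(-s/67 + 1509/s) = 2*(1509/s - s/67) = 3018/s - 2*s/67)
-9294247/y(432) = -9294247/(3018/432 - 2/67*432) = -9294247/(3018*(1/432) - 864/67) = -9294247/(503/72 - 864/67) = -9294247/(-28507/4824) = -9294247*(-4824/28507) = 44835447528/28507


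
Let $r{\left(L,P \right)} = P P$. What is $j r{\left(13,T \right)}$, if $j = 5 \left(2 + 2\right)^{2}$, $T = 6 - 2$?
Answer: $1280$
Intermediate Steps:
$T = 4$
$r{\left(L,P \right)} = P^{2}$
$j = 80$ ($j = 5 \cdot 4^{2} = 5 \cdot 16 = 80$)
$j r{\left(13,T \right)} = 80 \cdot 4^{2} = 80 \cdot 16 = 1280$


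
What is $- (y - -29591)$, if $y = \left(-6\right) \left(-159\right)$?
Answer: $-30545$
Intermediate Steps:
$y = 954$
$- (y - -29591) = - (954 - -29591) = - (954 + 29591) = \left(-1\right) 30545 = -30545$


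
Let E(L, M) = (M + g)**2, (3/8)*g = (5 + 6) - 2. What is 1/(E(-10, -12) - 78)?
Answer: 1/66 ≈ 0.015152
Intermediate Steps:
g = 24 (g = 8*((5 + 6) - 2)/3 = 8*(11 - 2)/3 = (8/3)*9 = 24)
E(L, M) = (24 + M)**2 (E(L, M) = (M + 24)**2 = (24 + M)**2)
1/(E(-10, -12) - 78) = 1/((24 - 12)**2 - 78) = 1/(12**2 - 78) = 1/(144 - 78) = 1/66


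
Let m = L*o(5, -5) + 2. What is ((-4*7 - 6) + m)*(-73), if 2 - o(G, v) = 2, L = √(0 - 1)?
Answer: 2336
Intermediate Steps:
L = I (L = √(-1) = I ≈ 1.0*I)
o(G, v) = 0 (o(G, v) = 2 - 1*2 = 2 - 2 = 0)
m = 2 (m = I*0 + 2 = 0 + 2 = 2)
((-4*7 - 6) + m)*(-73) = ((-4*7 - 6) + 2)*(-73) = ((-28 - 6) + 2)*(-73) = (-34 + 2)*(-73) = -32*(-73) = 2336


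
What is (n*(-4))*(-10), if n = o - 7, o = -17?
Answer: -960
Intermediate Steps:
n = -24 (n = -17 - 7 = -24)
(n*(-4))*(-10) = -24*(-4)*(-10) = 96*(-10) = -960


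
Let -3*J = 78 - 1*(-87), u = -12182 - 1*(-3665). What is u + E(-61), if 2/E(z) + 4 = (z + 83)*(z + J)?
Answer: -10884727/1278 ≈ -8517.0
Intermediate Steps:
u = -8517 (u = -12182 + 3665 = -8517)
J = -55 (J = -(78 - 1*(-87))/3 = -(78 + 87)/3 = -1/3*165 = -55)
E(z) = 2/(-4 + (-55 + z)*(83 + z)) (E(z) = 2/(-4 + (z + 83)*(z - 55)) = 2/(-4 + (83 + z)*(-55 + z)) = 2/(-4 + (-55 + z)*(83 + z)))
u + E(-61) = -8517 + 2/(-4569 + (-61)**2 + 28*(-61)) = -8517 + 2/(-4569 + 3721 - 1708) = -8517 + 2/(-2556) = -8517 + 2*(-1/2556) = -8517 - 1/1278 = -10884727/1278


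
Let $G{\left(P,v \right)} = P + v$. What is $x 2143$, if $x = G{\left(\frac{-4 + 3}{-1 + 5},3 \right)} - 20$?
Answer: $- \frac{147867}{4} \approx -36967.0$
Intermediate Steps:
$x = - \frac{69}{4}$ ($x = \left(\frac{-4 + 3}{-1 + 5} + 3\right) - 20 = \left(- \frac{1}{4} + 3\right) - 20 = \frac{11}{4} - 20 = - \frac{69}{4} \approx -17.25$)
$x 2143 = \left(- \frac{69}{4}\right) 2143 = - \frac{147867}{4}$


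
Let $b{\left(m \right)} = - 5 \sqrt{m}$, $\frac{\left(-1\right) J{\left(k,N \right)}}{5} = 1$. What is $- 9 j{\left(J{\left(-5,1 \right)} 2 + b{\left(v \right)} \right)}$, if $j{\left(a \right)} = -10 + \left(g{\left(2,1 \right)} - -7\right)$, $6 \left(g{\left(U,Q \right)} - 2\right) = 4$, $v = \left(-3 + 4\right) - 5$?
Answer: $3$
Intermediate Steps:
$J{\left(k,N \right)} = -5$ ($J{\left(k,N \right)} = \left(-5\right) 1 = -5$)
$v = -4$ ($v = 1 - 5 = -4$)
$g{\left(U,Q \right)} = \frac{8}{3}$ ($g{\left(U,Q \right)} = 2 + \frac{1}{6} \cdot 4 = 2 + \frac{2}{3} = \frac{8}{3}$)
$j{\left(a \right)} = - \frac{1}{3}$ ($j{\left(a \right)} = -10 + \left(\frac{8}{3} - -7\right) = -10 + \left(\frac{8}{3} + 7\right) = -10 + \frac{29}{3} = - \frac{1}{3}$)
$- 9 j{\left(J{\left(-5,1 \right)} 2 + b{\left(v \right)} \right)} = \left(-9\right) \left(- \frac{1}{3}\right) = 3$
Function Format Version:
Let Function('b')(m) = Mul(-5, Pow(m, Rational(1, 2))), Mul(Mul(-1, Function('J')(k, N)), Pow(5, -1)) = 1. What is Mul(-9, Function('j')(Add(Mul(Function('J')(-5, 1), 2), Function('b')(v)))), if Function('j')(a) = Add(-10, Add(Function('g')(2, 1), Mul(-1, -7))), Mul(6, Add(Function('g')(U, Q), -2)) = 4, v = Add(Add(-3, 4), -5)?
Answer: 3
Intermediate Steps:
Function('J')(k, N) = -5 (Function('J')(k, N) = Mul(-5, 1) = -5)
v = -4 (v = Add(1, -5) = -4)
Function('g')(U, Q) = Rational(8, 3) (Function('g')(U, Q) = Add(2, Mul(Rational(1, 6), 4)) = Add(2, Rational(2, 3)) = Rational(8, 3))
Function('j')(a) = Rational(-1, 3) (Function('j')(a) = Add(-10, Add(Rational(8, 3), Mul(-1, -7))) = Add(-10, Add(Rational(8, 3), 7)) = Add(-10, Rational(29, 3)) = Rational(-1, 3))
Mul(-9, Function('j')(Add(Mul(Function('J')(-5, 1), 2), Function('b')(v)))) = Mul(-9, Rational(-1, 3)) = 3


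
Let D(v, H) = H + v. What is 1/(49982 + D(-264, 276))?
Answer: 1/49994 ≈ 2.0002e-5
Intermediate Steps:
1/(49982 + D(-264, 276)) = 1/(49982 + (276 - 264)) = 1/(49982 + 12) = 1/49994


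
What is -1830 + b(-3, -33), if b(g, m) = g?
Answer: -1833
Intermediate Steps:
-1830 + b(-3, -33) = -1830 - 3 = -1833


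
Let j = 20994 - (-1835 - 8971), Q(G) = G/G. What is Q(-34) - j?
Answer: -31799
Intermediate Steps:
Q(G) = 1
j = 31800 (j = 20994 - 1*(-10806) = 20994 + 10806 = 31800)
Q(-34) - j = 1 - 1*31800 = 1 - 31800 = -31799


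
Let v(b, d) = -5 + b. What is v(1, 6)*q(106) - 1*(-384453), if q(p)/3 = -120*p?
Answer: 537093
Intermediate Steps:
q(p) = -360*p (q(p) = 3*(-120*p) = -360*p)
v(1, 6)*q(106) - 1*(-384453) = (-5 + 1)*(-360*106) - 1*(-384453) = -4*(-38160) + 384453 = 152640 + 384453 = 537093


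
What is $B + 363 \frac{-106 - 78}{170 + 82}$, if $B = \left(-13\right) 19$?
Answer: $- \frac{10753}{21} \approx -512.05$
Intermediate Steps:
$B = -247$
$B + 363 \frac{-106 - 78}{170 + 82} = -247 + 363 \frac{-106 - 78}{170 + 82} = -247 + 363 \left(- \frac{184}{252}\right) = -247 + 363 \left(\left(-184\right) \frac{1}{252}\right) = -247 + 363 \left(- \frac{46}{63}\right) = -247 - \frac{5566}{21} = - \frac{10753}{21}$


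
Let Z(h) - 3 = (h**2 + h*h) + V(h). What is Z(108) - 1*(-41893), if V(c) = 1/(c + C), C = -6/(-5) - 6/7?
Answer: 247329443/3792 ≈ 65224.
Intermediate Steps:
C = 12/35 (C = -6*(-1/5) - 6*1/7 = 6/5 - 6/7 = 12/35 ≈ 0.34286)
V(c) = 1/(12/35 + c) (V(c) = 1/(c + 12/35) = 1/(12/35 + c))
Z(h) = 3 + 2*h**2 + 35/(12 + 35*h) (Z(h) = 3 + ((h**2 + h*h) + 35/(12 + 35*h)) = 3 + ((h**2 + h**2) + 35/(12 + 35*h)) = 3 + (2*h**2 + 35/(12 + 35*h)) = 3 + 2*h**2 + 35/(12 + 35*h))
Z(108) - 1*(-41893) = (35 + (3 + 2*108**2)*(12 + 35*108))/(12 + 35*108) - 1*(-41893) = (35 + (3 + 2*11664)*(12 + 3780))/(12 + 3780) + 41893 = (35 + (3 + 23328)*3792)/3792 + 41893 = (35 + 23331*3792)/3792 + 41893 = (35 + 88471152)/3792 + 41893 = (1/3792)*88471187 + 41893 = 88471187/3792 + 41893 = 247329443/3792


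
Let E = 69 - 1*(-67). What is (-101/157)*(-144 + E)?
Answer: 808/157 ≈ 5.1465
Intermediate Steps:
E = 136 (E = 69 + 67 = 136)
(-101/157)*(-144 + E) = (-101/157)*(-144 + 136) = -101*1/157*(-8) = -101/157*(-8) = 808/157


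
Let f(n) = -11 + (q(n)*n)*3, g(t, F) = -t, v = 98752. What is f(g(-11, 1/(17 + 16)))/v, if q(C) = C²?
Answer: 1991/49376 ≈ 0.040323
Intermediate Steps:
f(n) = -11 + 3*n³ (f(n) = -11 + (n²*n)*3 = -11 + n³*3 = -11 + 3*n³)
f(g(-11, 1/(17 + 16)))/v = (-11 + 3*(-1*(-11))³)/98752 = (-11 + 3*11³)*(1/98752) = (-11 + 3*1331)*(1/98752) = (-11 + 3993)*(1/98752) = 3982*(1/98752) = 1991/49376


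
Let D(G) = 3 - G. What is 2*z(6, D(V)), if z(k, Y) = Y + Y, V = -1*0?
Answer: 12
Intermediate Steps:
V = 0
z(k, Y) = 2*Y
2*z(6, D(V)) = 2*(2*(3 - 1*0)) = 2*(2*(3 + 0)) = 2*(2*3) = 2*6 = 12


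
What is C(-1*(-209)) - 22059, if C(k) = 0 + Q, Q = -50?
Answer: -22109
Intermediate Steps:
C(k) = -50 (C(k) = 0 - 50 = -50)
C(-1*(-209)) - 22059 = -50 - 22059 = -22109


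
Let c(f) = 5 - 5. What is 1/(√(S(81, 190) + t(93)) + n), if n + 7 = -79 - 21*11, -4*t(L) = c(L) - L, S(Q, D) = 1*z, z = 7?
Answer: -2/623 ≈ -0.0032103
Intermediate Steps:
S(Q, D) = 7 (S(Q, D) = 1*7 = 7)
c(f) = 0
t(L) = L/4 (t(L) = -(0 - L)/4 = -(-1)*L/4 = L/4)
n = -317 (n = -7 + (-79 - 21*11) = -7 + (-79 - 231) = -7 - 310 = -317)
1/(√(S(81, 190) + t(93)) + n) = 1/(√(7 + (¼)*93) - 317) = 1/(√(7 + 93/4) - 317) = 1/(√(121/4) - 317) = 1/(11/2 - 317) = 1/(-623/2) = -2/623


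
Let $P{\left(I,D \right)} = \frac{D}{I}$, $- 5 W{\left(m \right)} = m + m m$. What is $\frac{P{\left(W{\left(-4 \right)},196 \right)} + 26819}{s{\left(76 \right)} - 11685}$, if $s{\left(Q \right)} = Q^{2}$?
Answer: $- \frac{80212}{17727} \approx -4.5248$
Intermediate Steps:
$W{\left(m \right)} = - \frac{m}{5} - \frac{m^{2}}{5}$ ($W{\left(m \right)} = - \frac{m + m m}{5} = - \frac{m + m^{2}}{5} = - \frac{m}{5} - \frac{m^{2}}{5}$)
$\frac{P{\left(W{\left(-4 \right)},196 \right)} + 26819}{s{\left(76 \right)} - 11685} = \frac{\frac{196}{\left(- \frac{1}{5}\right) \left(-4\right) \left(1 - 4\right)} + 26819}{76^{2} - 11685} = \frac{\frac{196}{\left(- \frac{1}{5}\right) \left(-4\right) \left(-3\right)} + 26819}{5776 - 11685} = \frac{\frac{196}{- \frac{12}{5}} + 26819}{-5909} = \left(196 \left(- \frac{5}{12}\right) + 26819\right) \left(- \frac{1}{5909}\right) = \left(- \frac{245}{3} + 26819\right) \left(- \frac{1}{5909}\right) = \frac{80212}{3} \left(- \frac{1}{5909}\right) = - \frac{80212}{17727}$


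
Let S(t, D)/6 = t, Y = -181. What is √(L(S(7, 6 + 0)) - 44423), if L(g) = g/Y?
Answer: I*√1455349505/181 ≈ 210.77*I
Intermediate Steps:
S(t, D) = 6*t
L(g) = -g/181 (L(g) = g/(-181) = g*(-1/181) = -g/181)
√(L(S(7, 6 + 0)) - 44423) = √(-6*7/181 - 44423) = √(-1/181*42 - 44423) = √(-42/181 - 44423) = √(-8040605/181) = I*√1455349505/181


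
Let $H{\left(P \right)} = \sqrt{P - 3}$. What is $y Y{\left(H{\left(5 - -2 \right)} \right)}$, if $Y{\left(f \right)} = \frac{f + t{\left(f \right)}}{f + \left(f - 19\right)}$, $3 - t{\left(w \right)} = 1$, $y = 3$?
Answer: $- \frac{4}{5} \approx -0.8$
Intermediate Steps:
$H{\left(P \right)} = \sqrt{-3 + P}$
$t{\left(w \right)} = 2$ ($t{\left(w \right)} = 3 - 1 = 2$)
$Y{\left(f \right)} = \frac{2 + f}{-19 + 2 f}$ ($Y{\left(f \right)} = \frac{f + 2}{f + \left(f - 19\right)} = \frac{2 + f}{f + \left(-19 + f\right)} = \frac{2 + f}{-19 + 2 f}$)
$y Y{\left(H{\left(5 - -2 \right)} \right)} = 3 \frac{2 + \sqrt{-3 + \left(5 - -2\right)}}{-19 + 2 \sqrt{-3 + \left(5 - -2\right)}} = 3 \frac{2 + \sqrt{-3 + \left(5 + 2\right)}}{-19 + 2 \sqrt{-3 + \left(5 + 2\right)}} = 3 \frac{2 + \sqrt{-3 + 7}}{-19 + 2 \sqrt{-3 + 7}} = 3 \frac{2 + \sqrt{4}}{-19 + 2 \sqrt{4}} = 3 \frac{2 + 2}{-19 + 2 \cdot 2} = 3 \frac{1}{-19 + 4} \cdot 4 = 3 \frac{1}{-15} \cdot 4 = 3 \left(\left(- \frac{1}{15}\right) 4\right) = 3 \left(- \frac{4}{15}\right) = - \frac{4}{5}$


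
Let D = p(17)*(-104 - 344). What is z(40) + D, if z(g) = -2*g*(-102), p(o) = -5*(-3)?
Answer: 1440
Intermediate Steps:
p(o) = 15
z(g) = 204*g
D = -6720 (D = 15*(-104 - 344) = 15*(-448) = -6720)
z(40) + D = 204*40 - 6720 = 8160 - 6720 = 1440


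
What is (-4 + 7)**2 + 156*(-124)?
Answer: -19335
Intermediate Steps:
(-4 + 7)**2 + 156*(-124) = 3**2 - 19344 = 9 - 19344 = -19335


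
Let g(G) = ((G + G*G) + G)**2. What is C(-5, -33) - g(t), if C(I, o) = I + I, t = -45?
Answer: -3744235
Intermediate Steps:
C(I, o) = 2*I
g(G) = (G**2 + 2*G)**2 (g(G) = ((G + G**2) + G)**2 = (G**2 + 2*G)**2)
C(-5, -33) - g(t) = 2*(-5) - (-45)**2*(2 - 45)**2 = -10 - 2025*(-43)**2 = -10 - 2025*1849 = -10 - 1*3744225 = -10 - 3744225 = -3744235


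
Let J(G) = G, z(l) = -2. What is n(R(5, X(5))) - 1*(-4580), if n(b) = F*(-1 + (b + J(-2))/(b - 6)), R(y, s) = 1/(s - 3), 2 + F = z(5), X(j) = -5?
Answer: 224548/49 ≈ 4582.6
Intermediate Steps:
F = -4 (F = -2 - 2 = -4)
R(y, s) = 1/(-3 + s)
n(b) = 4 - 4*(-2 + b)/(-6 + b) (n(b) = -4*(-1 + (b - 2)/(b - 6)) = -4*(-1 + (-2 + b)/(-6 + b)) = 4 - 4*(-2 + b)/(-6 + b))
n(R(5, X(5))) - 1*(-4580) = -16/(-6 + 1/(-3 - 5)) - 1*(-4580) = -16/(-6 + 1/(-8)) + 4580 = -16/(-6 - ⅛) + 4580 = -16/(-49/8) + 4580 = -16*(-8/49) + 4580 = 128/49 + 4580 = 224548/49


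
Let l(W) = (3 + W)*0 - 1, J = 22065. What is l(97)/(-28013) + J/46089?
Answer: 206050978/430363719 ≈ 0.47878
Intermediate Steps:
l(W) = -1 (l(W) = 0 - 1 = -1)
l(97)/(-28013) + J/46089 = -1/(-28013) + 22065/46089 = -1*(-1/28013) + 22065*(1/46089) = 1/28013 + 7355/15363 = 206050978/430363719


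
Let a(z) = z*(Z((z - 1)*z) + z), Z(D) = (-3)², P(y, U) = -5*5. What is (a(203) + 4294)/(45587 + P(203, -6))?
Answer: 23665/22781 ≈ 1.0388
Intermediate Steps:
P(y, U) = -25
Z(D) = 9
a(z) = z*(9 + z)
(a(203) + 4294)/(45587 + P(203, -6)) = (203*(9 + 203) + 4294)/(45587 - 25) = (203*212 + 4294)/45562 = (43036 + 4294)*(1/45562) = 47330*(1/45562) = 23665/22781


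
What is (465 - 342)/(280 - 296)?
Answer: -123/16 ≈ -7.6875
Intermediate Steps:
(465 - 342)/(280 - 296) = 123/(-16) = 123*(-1/16) = -123/16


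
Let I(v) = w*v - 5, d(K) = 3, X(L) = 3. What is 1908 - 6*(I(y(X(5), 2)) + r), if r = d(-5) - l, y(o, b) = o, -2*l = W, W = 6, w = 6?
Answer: 1794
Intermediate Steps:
l = -3 (l = -1/2*6 = -3)
I(v) = -5 + 6*v (I(v) = 6*v - 5 = -5 + 6*v)
r = 6 (r = 3 - 1*(-3) = 3 + 3 = 6)
1908 - 6*(I(y(X(5), 2)) + r) = 1908 - 6*((-5 + 6*3) + 6) = 1908 - 6*((-5 + 18) + 6) = 1908 - 6*(13 + 6) = 1908 - 6*19 = 1908 - 1*114 = 1908 - 114 = 1794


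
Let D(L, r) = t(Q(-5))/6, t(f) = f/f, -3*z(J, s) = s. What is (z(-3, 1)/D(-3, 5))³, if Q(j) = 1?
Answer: -8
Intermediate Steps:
z(J, s) = -s/3
t(f) = 1
D(L, r) = ⅙ (D(L, r) = 1/6 = 1*(⅙) = ⅙)
(z(-3, 1)/D(-3, 5))³ = ((-⅓*1)/(⅙))³ = (-⅓*6)³ = (-2)³ = -8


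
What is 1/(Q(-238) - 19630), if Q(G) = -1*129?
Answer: -1/19759 ≈ -5.0610e-5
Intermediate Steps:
Q(G) = -129
1/(Q(-238) - 19630) = 1/(-129 - 19630) = 1/(-19759) = -1/19759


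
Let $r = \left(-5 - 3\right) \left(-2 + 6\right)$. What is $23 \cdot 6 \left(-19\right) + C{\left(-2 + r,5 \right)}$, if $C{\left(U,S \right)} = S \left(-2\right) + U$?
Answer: $-2666$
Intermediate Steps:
$r = -32$ ($r = \left(-8\right) 4 = -32$)
$C{\left(U,S \right)} = U - 2 S$ ($C{\left(U,S \right)} = - 2 S + U = U - 2 S$)
$23 \cdot 6 \left(-19\right) + C{\left(-2 + r,5 \right)} = 23 \cdot 6 \left(-19\right) - 44 = 138 \left(-19\right) - 44 = -2622 - 44 = -2666$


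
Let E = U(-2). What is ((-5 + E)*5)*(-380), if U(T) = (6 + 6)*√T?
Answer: 9500 - 22800*I*√2 ≈ 9500.0 - 32244.0*I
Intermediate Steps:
U(T) = 12*√T
E = 12*I*√2 (E = 12*√(-2) = 12*(I*√2) = 12*I*√2 ≈ 16.971*I)
((-5 + E)*5)*(-380) = ((-5 + 12*I*√2)*5)*(-380) = (-25 + 60*I*√2)*(-380) = 9500 - 22800*I*√2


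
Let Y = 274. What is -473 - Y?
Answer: -747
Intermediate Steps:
-473 - Y = -473 - 1*274 = -473 - 274 = -747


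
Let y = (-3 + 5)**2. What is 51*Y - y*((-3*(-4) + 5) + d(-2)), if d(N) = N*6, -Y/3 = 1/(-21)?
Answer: -89/7 ≈ -12.714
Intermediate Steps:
Y = 1/7 (Y = -3/(-21) = -3*(-1/21) = 1/7 ≈ 0.14286)
y = 4 (y = 2**2 = 4)
d(N) = 6*N
51*Y - y*((-3*(-4) + 5) + d(-2)) = 51*(1/7) - 4*((-3*(-4) + 5) + 6*(-2)) = 51/7 - 4*((12 + 5) - 12) = 51/7 - 4*(17 - 12) = 51/7 - 4*5 = 51/7 - 1*20 = 51/7 - 20 = -89/7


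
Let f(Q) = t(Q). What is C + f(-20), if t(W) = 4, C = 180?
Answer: 184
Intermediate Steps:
f(Q) = 4
C + f(-20) = 180 + 4 = 184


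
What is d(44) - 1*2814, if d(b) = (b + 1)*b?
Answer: -834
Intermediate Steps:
d(b) = b*(1 + b) (d(b) = (1 + b)*b = b*(1 + b))
d(44) - 1*2814 = 44*(1 + 44) - 1*2814 = 44*45 - 2814 = 1980 - 2814 = -834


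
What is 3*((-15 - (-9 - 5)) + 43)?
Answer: 126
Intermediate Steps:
3*((-15 - (-9 - 5)) + 43) = 3*((-15 - 1*(-14)) + 43) = 3*((-15 + 14) + 43) = 3*(-1 + 43) = 3*42 = 126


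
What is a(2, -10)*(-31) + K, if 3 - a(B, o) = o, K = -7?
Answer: -410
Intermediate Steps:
a(B, o) = 3 - o
a(2, -10)*(-31) + K = (3 - 1*(-10))*(-31) - 7 = (3 + 10)*(-31) - 7 = 13*(-31) - 7 = -403 - 7 = -410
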